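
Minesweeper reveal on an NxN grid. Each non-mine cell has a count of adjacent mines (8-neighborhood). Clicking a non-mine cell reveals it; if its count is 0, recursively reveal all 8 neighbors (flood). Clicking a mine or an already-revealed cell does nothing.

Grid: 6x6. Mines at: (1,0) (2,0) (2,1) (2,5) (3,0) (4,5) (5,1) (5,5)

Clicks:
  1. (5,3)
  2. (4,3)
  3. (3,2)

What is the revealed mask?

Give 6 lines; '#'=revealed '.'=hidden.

Answer: .#####
.#####
..###.
..###.
..###.
..###.

Derivation:
Click 1 (5,3) count=0: revealed 22 new [(0,1) (0,2) (0,3) (0,4) (0,5) (1,1) (1,2) (1,3) (1,4) (1,5) (2,2) (2,3) (2,4) (3,2) (3,3) (3,4) (4,2) (4,3) (4,4) (5,2) (5,3) (5,4)] -> total=22
Click 2 (4,3) count=0: revealed 0 new [(none)] -> total=22
Click 3 (3,2) count=1: revealed 0 new [(none)] -> total=22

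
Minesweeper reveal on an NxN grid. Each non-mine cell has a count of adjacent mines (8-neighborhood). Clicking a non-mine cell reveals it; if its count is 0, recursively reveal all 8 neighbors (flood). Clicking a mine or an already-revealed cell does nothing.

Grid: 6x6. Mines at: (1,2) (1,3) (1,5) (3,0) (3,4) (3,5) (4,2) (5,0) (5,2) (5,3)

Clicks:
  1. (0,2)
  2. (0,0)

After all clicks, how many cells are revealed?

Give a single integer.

Answer: 7

Derivation:
Click 1 (0,2) count=2: revealed 1 new [(0,2)] -> total=1
Click 2 (0,0) count=0: revealed 6 new [(0,0) (0,1) (1,0) (1,1) (2,0) (2,1)] -> total=7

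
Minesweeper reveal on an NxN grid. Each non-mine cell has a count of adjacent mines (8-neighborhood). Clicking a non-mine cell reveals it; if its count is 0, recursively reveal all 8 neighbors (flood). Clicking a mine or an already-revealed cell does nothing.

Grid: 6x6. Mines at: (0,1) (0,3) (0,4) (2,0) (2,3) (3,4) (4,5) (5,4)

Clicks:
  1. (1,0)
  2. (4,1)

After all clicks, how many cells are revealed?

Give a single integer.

Click 1 (1,0) count=2: revealed 1 new [(1,0)] -> total=1
Click 2 (4,1) count=0: revealed 12 new [(3,0) (3,1) (3,2) (3,3) (4,0) (4,1) (4,2) (4,3) (5,0) (5,1) (5,2) (5,3)] -> total=13

Answer: 13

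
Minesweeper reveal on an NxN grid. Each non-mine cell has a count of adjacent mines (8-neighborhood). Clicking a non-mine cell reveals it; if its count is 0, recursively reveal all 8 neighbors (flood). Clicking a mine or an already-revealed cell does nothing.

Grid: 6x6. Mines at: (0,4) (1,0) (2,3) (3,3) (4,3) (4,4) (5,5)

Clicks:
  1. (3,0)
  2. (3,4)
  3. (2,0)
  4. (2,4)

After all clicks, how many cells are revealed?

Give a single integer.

Answer: 14

Derivation:
Click 1 (3,0) count=0: revealed 12 new [(2,0) (2,1) (2,2) (3,0) (3,1) (3,2) (4,0) (4,1) (4,2) (5,0) (5,1) (5,2)] -> total=12
Click 2 (3,4) count=4: revealed 1 new [(3,4)] -> total=13
Click 3 (2,0) count=1: revealed 0 new [(none)] -> total=13
Click 4 (2,4) count=2: revealed 1 new [(2,4)] -> total=14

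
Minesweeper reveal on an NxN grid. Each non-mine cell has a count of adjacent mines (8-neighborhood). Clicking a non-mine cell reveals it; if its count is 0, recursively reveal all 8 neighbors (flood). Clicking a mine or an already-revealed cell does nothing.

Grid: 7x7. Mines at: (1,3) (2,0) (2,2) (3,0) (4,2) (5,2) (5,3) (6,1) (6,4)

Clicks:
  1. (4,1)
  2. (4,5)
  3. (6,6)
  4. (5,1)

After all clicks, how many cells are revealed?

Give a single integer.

Click 1 (4,1) count=3: revealed 1 new [(4,1)] -> total=1
Click 2 (4,5) count=0: revealed 23 new [(0,4) (0,5) (0,6) (1,4) (1,5) (1,6) (2,3) (2,4) (2,5) (2,6) (3,3) (3,4) (3,5) (3,6) (4,3) (4,4) (4,5) (4,6) (5,4) (5,5) (5,6) (6,5) (6,6)] -> total=24
Click 3 (6,6) count=0: revealed 0 new [(none)] -> total=24
Click 4 (5,1) count=3: revealed 1 new [(5,1)] -> total=25

Answer: 25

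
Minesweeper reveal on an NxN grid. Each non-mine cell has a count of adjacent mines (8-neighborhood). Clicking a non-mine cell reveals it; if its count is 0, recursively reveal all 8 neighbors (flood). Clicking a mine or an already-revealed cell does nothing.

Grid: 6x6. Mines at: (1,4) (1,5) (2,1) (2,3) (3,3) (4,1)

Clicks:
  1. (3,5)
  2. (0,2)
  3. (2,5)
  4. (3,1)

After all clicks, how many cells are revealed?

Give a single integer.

Click 1 (3,5) count=0: revealed 12 new [(2,4) (2,5) (3,4) (3,5) (4,2) (4,3) (4,4) (4,5) (5,2) (5,3) (5,4) (5,5)] -> total=12
Click 2 (0,2) count=0: revealed 8 new [(0,0) (0,1) (0,2) (0,3) (1,0) (1,1) (1,2) (1,3)] -> total=20
Click 3 (2,5) count=2: revealed 0 new [(none)] -> total=20
Click 4 (3,1) count=2: revealed 1 new [(3,1)] -> total=21

Answer: 21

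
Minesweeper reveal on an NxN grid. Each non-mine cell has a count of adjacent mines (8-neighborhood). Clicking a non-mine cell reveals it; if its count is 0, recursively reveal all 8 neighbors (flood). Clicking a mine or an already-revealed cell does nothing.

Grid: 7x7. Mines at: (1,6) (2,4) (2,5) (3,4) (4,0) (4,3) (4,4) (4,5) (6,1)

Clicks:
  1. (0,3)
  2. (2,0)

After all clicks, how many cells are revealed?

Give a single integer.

Click 1 (0,3) count=0: revealed 20 new [(0,0) (0,1) (0,2) (0,3) (0,4) (0,5) (1,0) (1,1) (1,2) (1,3) (1,4) (1,5) (2,0) (2,1) (2,2) (2,3) (3,0) (3,1) (3,2) (3,3)] -> total=20
Click 2 (2,0) count=0: revealed 0 new [(none)] -> total=20

Answer: 20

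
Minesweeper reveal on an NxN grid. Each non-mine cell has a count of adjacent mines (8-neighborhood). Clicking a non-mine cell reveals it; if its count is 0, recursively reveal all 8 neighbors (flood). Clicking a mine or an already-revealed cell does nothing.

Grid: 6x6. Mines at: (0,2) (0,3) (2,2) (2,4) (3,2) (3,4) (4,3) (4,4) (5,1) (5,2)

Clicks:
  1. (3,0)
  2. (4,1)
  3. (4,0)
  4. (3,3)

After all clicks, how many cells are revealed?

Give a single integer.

Click 1 (3,0) count=0: revealed 10 new [(0,0) (0,1) (1,0) (1,1) (2,0) (2,1) (3,0) (3,1) (4,0) (4,1)] -> total=10
Click 2 (4,1) count=3: revealed 0 new [(none)] -> total=10
Click 3 (4,0) count=1: revealed 0 new [(none)] -> total=10
Click 4 (3,3) count=6: revealed 1 new [(3,3)] -> total=11

Answer: 11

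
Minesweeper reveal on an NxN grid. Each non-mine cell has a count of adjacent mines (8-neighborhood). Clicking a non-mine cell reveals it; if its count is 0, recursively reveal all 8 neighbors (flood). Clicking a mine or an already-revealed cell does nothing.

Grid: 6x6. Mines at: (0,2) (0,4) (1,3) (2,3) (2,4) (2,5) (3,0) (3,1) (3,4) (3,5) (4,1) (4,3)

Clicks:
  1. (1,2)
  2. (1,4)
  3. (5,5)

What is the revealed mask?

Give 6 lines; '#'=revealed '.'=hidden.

Answer: ......
..#.#.
......
......
....##
....##

Derivation:
Click 1 (1,2) count=3: revealed 1 new [(1,2)] -> total=1
Click 2 (1,4) count=5: revealed 1 new [(1,4)] -> total=2
Click 3 (5,5) count=0: revealed 4 new [(4,4) (4,5) (5,4) (5,5)] -> total=6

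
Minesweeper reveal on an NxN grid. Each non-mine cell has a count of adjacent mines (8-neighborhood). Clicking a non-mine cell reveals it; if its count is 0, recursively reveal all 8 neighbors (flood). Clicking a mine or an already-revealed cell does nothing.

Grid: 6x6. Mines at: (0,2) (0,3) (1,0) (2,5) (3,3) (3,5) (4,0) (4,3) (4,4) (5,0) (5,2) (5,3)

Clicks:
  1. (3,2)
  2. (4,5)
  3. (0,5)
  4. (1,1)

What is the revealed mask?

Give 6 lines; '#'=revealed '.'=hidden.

Answer: ....##
.#..##
......
..#...
.....#
......

Derivation:
Click 1 (3,2) count=2: revealed 1 new [(3,2)] -> total=1
Click 2 (4,5) count=2: revealed 1 new [(4,5)] -> total=2
Click 3 (0,5) count=0: revealed 4 new [(0,4) (0,5) (1,4) (1,5)] -> total=6
Click 4 (1,1) count=2: revealed 1 new [(1,1)] -> total=7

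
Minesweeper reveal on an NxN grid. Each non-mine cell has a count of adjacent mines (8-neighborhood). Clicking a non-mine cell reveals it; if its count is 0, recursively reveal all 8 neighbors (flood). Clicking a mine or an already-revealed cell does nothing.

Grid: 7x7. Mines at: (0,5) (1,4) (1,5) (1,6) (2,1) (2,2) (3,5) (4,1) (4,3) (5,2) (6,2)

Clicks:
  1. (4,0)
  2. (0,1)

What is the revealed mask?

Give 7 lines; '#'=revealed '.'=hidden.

Answer: ####...
####...
.......
.......
#......
.......
.......

Derivation:
Click 1 (4,0) count=1: revealed 1 new [(4,0)] -> total=1
Click 2 (0,1) count=0: revealed 8 new [(0,0) (0,1) (0,2) (0,3) (1,0) (1,1) (1,2) (1,3)] -> total=9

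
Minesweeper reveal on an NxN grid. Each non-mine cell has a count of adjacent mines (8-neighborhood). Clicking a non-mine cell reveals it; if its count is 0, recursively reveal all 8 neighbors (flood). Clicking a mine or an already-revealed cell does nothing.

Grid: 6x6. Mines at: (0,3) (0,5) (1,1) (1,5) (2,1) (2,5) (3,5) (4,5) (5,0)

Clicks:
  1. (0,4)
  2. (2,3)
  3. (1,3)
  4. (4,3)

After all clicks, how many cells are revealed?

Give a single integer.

Click 1 (0,4) count=3: revealed 1 new [(0,4)] -> total=1
Click 2 (2,3) count=0: revealed 18 new [(1,2) (1,3) (1,4) (2,2) (2,3) (2,4) (3,1) (3,2) (3,3) (3,4) (4,1) (4,2) (4,3) (4,4) (5,1) (5,2) (5,3) (5,4)] -> total=19
Click 3 (1,3) count=1: revealed 0 new [(none)] -> total=19
Click 4 (4,3) count=0: revealed 0 new [(none)] -> total=19

Answer: 19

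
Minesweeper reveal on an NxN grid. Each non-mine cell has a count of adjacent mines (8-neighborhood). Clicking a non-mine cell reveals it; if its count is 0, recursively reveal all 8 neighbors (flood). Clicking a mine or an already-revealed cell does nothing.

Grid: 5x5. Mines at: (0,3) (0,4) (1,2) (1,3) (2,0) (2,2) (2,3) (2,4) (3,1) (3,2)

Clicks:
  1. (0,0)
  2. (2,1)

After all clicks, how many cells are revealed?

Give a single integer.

Answer: 5

Derivation:
Click 1 (0,0) count=0: revealed 4 new [(0,0) (0,1) (1,0) (1,1)] -> total=4
Click 2 (2,1) count=5: revealed 1 new [(2,1)] -> total=5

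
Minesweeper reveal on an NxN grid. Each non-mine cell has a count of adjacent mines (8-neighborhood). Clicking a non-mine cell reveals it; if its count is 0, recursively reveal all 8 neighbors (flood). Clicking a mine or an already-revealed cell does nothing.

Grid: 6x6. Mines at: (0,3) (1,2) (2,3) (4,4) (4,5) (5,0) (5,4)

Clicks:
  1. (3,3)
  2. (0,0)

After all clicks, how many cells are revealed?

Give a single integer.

Answer: 18

Derivation:
Click 1 (3,3) count=2: revealed 1 new [(3,3)] -> total=1
Click 2 (0,0) count=0: revealed 17 new [(0,0) (0,1) (1,0) (1,1) (2,0) (2,1) (2,2) (3,0) (3,1) (3,2) (4,0) (4,1) (4,2) (4,3) (5,1) (5,2) (5,3)] -> total=18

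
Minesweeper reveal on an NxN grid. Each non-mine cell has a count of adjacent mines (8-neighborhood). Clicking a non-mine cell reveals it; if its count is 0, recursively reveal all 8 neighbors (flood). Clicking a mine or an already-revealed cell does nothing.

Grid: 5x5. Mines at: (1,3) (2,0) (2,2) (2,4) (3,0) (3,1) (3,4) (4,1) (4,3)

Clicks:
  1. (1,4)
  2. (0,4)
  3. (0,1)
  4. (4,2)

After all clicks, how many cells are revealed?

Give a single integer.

Click 1 (1,4) count=2: revealed 1 new [(1,4)] -> total=1
Click 2 (0,4) count=1: revealed 1 new [(0,4)] -> total=2
Click 3 (0,1) count=0: revealed 6 new [(0,0) (0,1) (0,2) (1,0) (1,1) (1,2)] -> total=8
Click 4 (4,2) count=3: revealed 1 new [(4,2)] -> total=9

Answer: 9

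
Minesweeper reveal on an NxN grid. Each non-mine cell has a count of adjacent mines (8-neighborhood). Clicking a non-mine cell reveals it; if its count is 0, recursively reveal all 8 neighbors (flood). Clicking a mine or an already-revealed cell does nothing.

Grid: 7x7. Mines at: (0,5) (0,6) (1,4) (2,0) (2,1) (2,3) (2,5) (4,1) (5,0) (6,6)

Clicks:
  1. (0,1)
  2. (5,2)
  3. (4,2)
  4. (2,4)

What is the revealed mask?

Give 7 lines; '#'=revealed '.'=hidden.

Answer: ####...
####...
....#..
.......
..#....
..#....
.......

Derivation:
Click 1 (0,1) count=0: revealed 8 new [(0,0) (0,1) (0,2) (0,3) (1,0) (1,1) (1,2) (1,3)] -> total=8
Click 2 (5,2) count=1: revealed 1 new [(5,2)] -> total=9
Click 3 (4,2) count=1: revealed 1 new [(4,2)] -> total=10
Click 4 (2,4) count=3: revealed 1 new [(2,4)] -> total=11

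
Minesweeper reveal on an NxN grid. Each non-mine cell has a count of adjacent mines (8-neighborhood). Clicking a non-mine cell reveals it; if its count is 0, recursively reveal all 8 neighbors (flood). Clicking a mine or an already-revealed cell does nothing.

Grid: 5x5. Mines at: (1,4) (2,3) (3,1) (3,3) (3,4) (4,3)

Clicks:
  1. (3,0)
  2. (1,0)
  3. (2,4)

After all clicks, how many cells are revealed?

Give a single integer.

Answer: 13

Derivation:
Click 1 (3,0) count=1: revealed 1 new [(3,0)] -> total=1
Click 2 (1,0) count=0: revealed 11 new [(0,0) (0,1) (0,2) (0,3) (1,0) (1,1) (1,2) (1,3) (2,0) (2,1) (2,2)] -> total=12
Click 3 (2,4) count=4: revealed 1 new [(2,4)] -> total=13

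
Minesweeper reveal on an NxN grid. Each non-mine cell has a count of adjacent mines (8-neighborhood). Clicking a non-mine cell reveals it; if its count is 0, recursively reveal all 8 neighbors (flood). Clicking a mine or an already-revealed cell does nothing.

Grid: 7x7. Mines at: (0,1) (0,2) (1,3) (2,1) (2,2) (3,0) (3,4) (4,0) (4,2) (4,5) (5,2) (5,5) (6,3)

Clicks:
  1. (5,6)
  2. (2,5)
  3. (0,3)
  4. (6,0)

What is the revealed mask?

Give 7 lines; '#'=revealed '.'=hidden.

Click 1 (5,6) count=2: revealed 1 new [(5,6)] -> total=1
Click 2 (2,5) count=1: revealed 1 new [(2,5)] -> total=2
Click 3 (0,3) count=2: revealed 1 new [(0,3)] -> total=3
Click 4 (6,0) count=0: revealed 4 new [(5,0) (5,1) (6,0) (6,1)] -> total=7

Answer: ...#...
.......
.....#.
.......
.......
##....#
##.....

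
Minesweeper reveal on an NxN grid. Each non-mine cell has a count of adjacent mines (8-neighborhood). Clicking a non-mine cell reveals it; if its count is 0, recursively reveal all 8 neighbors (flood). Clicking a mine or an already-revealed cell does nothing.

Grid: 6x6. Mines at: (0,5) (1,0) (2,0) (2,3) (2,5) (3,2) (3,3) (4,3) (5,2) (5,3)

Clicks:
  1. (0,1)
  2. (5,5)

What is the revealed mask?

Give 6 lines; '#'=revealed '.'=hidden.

Answer: .#....
......
......
....##
....##
....##

Derivation:
Click 1 (0,1) count=1: revealed 1 new [(0,1)] -> total=1
Click 2 (5,5) count=0: revealed 6 new [(3,4) (3,5) (4,4) (4,5) (5,4) (5,5)] -> total=7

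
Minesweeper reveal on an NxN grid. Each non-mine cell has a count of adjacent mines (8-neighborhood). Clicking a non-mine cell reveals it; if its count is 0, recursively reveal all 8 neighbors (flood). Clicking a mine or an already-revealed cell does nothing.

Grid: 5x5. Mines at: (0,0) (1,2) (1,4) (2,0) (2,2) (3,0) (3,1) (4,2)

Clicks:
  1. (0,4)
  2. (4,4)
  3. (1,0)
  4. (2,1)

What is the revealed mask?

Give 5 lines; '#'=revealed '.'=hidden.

Answer: ....#
#....
.#.##
...##
...##

Derivation:
Click 1 (0,4) count=1: revealed 1 new [(0,4)] -> total=1
Click 2 (4,4) count=0: revealed 6 new [(2,3) (2,4) (3,3) (3,4) (4,3) (4,4)] -> total=7
Click 3 (1,0) count=2: revealed 1 new [(1,0)] -> total=8
Click 4 (2,1) count=5: revealed 1 new [(2,1)] -> total=9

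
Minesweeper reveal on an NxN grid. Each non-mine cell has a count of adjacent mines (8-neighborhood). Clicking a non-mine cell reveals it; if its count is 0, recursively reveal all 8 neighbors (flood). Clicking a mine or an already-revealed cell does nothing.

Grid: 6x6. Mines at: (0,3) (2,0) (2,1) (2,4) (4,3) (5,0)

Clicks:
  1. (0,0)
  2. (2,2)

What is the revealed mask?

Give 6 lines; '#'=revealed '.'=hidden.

Click 1 (0,0) count=0: revealed 6 new [(0,0) (0,1) (0,2) (1,0) (1,1) (1,2)] -> total=6
Click 2 (2,2) count=1: revealed 1 new [(2,2)] -> total=7

Answer: ###...
###...
..#...
......
......
......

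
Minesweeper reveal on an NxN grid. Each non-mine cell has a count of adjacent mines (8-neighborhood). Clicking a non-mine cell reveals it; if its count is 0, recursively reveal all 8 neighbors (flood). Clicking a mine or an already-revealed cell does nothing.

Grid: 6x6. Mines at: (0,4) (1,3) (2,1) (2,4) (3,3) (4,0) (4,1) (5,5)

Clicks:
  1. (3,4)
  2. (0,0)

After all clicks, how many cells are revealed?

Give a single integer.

Answer: 7

Derivation:
Click 1 (3,4) count=2: revealed 1 new [(3,4)] -> total=1
Click 2 (0,0) count=0: revealed 6 new [(0,0) (0,1) (0,2) (1,0) (1,1) (1,2)] -> total=7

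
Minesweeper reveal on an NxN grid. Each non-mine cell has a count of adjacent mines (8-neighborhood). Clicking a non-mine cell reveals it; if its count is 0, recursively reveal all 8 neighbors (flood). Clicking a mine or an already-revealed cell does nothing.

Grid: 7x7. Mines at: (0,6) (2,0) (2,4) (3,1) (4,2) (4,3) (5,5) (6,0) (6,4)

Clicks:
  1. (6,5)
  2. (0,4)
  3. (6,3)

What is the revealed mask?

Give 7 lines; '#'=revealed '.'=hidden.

Click 1 (6,5) count=2: revealed 1 new [(6,5)] -> total=1
Click 2 (0,4) count=0: revealed 15 new [(0,0) (0,1) (0,2) (0,3) (0,4) (0,5) (1,0) (1,1) (1,2) (1,3) (1,4) (1,5) (2,1) (2,2) (2,3)] -> total=16
Click 3 (6,3) count=1: revealed 1 new [(6,3)] -> total=17

Answer: ######.
######.
.###...
.......
.......
.......
...#.#.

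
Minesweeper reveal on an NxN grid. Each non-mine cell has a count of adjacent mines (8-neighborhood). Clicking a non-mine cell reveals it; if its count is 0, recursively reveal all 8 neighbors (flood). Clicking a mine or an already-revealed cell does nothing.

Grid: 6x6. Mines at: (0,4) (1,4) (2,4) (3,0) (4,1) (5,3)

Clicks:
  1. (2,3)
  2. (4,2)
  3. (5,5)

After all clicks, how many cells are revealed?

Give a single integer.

Click 1 (2,3) count=2: revealed 1 new [(2,3)] -> total=1
Click 2 (4,2) count=2: revealed 1 new [(4,2)] -> total=2
Click 3 (5,5) count=0: revealed 6 new [(3,4) (3,5) (4,4) (4,5) (5,4) (5,5)] -> total=8

Answer: 8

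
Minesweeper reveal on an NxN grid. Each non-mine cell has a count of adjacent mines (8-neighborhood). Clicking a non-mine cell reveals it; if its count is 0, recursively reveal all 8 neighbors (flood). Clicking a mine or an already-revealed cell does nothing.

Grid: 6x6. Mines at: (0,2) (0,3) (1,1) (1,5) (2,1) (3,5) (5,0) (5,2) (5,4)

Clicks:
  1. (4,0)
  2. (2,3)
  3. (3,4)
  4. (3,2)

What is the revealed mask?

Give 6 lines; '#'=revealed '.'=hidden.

Click 1 (4,0) count=1: revealed 1 new [(4,0)] -> total=1
Click 2 (2,3) count=0: revealed 12 new [(1,2) (1,3) (1,4) (2,2) (2,3) (2,4) (3,2) (3,3) (3,4) (4,2) (4,3) (4,4)] -> total=13
Click 3 (3,4) count=1: revealed 0 new [(none)] -> total=13
Click 4 (3,2) count=1: revealed 0 new [(none)] -> total=13

Answer: ......
..###.
..###.
..###.
#.###.
......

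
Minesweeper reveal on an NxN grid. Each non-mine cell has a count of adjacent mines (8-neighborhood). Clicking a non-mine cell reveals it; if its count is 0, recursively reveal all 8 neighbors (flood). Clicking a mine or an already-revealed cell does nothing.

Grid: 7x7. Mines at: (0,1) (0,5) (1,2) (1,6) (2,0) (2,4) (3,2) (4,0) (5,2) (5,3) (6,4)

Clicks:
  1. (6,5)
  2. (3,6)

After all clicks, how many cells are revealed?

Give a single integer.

Answer: 13

Derivation:
Click 1 (6,5) count=1: revealed 1 new [(6,5)] -> total=1
Click 2 (3,6) count=0: revealed 12 new [(2,5) (2,6) (3,4) (3,5) (3,6) (4,4) (4,5) (4,6) (5,4) (5,5) (5,6) (6,6)] -> total=13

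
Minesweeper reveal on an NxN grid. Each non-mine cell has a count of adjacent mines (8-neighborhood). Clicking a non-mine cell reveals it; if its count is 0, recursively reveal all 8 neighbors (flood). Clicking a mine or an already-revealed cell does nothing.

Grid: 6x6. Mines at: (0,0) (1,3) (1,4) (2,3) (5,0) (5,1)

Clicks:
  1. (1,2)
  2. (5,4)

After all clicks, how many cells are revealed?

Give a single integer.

Answer: 15

Derivation:
Click 1 (1,2) count=2: revealed 1 new [(1,2)] -> total=1
Click 2 (5,4) count=0: revealed 14 new [(2,4) (2,5) (3,2) (3,3) (3,4) (3,5) (4,2) (4,3) (4,4) (4,5) (5,2) (5,3) (5,4) (5,5)] -> total=15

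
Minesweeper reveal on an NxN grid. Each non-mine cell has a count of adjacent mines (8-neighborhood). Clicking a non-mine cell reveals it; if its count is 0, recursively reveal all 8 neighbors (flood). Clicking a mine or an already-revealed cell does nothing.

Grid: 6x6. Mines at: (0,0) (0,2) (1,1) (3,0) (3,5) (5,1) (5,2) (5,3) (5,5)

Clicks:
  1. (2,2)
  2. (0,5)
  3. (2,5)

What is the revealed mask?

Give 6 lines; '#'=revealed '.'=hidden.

Answer: ...###
..####
.#####
.####.
.####.
......

Derivation:
Click 1 (2,2) count=1: revealed 1 new [(2,2)] -> total=1
Click 2 (0,5) count=0: revealed 19 new [(0,3) (0,4) (0,5) (1,2) (1,3) (1,4) (1,5) (2,1) (2,3) (2,4) (2,5) (3,1) (3,2) (3,3) (3,4) (4,1) (4,2) (4,3) (4,4)] -> total=20
Click 3 (2,5) count=1: revealed 0 new [(none)] -> total=20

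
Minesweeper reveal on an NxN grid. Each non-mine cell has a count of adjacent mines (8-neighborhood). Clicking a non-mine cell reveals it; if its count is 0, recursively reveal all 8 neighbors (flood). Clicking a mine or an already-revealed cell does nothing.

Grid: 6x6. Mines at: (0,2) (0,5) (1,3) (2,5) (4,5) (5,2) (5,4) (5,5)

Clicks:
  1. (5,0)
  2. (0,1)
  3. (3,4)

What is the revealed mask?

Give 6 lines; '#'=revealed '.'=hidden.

Answer: ##....
###...
#####.
#####.
#####.
##....

Derivation:
Click 1 (5,0) count=0: revealed 22 new [(0,0) (0,1) (1,0) (1,1) (1,2) (2,0) (2,1) (2,2) (2,3) (2,4) (3,0) (3,1) (3,2) (3,3) (3,4) (4,0) (4,1) (4,2) (4,3) (4,4) (5,0) (5,1)] -> total=22
Click 2 (0,1) count=1: revealed 0 new [(none)] -> total=22
Click 3 (3,4) count=2: revealed 0 new [(none)] -> total=22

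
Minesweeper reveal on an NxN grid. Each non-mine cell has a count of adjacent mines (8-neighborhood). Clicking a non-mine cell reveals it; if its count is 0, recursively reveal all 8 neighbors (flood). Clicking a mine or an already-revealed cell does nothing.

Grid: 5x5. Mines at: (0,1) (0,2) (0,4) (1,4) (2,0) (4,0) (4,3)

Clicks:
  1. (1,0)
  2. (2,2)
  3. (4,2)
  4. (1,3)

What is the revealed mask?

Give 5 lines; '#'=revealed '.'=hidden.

Click 1 (1,0) count=2: revealed 1 new [(1,0)] -> total=1
Click 2 (2,2) count=0: revealed 9 new [(1,1) (1,2) (1,3) (2,1) (2,2) (2,3) (3,1) (3,2) (3,3)] -> total=10
Click 3 (4,2) count=1: revealed 1 new [(4,2)] -> total=11
Click 4 (1,3) count=3: revealed 0 new [(none)] -> total=11

Answer: .....
####.
.###.
.###.
..#..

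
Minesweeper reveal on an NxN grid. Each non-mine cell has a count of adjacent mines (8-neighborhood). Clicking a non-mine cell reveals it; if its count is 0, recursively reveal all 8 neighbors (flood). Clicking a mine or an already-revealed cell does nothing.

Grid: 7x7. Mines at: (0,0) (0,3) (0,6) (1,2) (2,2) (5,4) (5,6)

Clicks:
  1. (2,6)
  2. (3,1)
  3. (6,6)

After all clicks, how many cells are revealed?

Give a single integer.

Click 1 (2,6) count=0: revealed 16 new [(1,3) (1,4) (1,5) (1,6) (2,3) (2,4) (2,5) (2,6) (3,3) (3,4) (3,5) (3,6) (4,3) (4,4) (4,5) (4,6)] -> total=16
Click 2 (3,1) count=1: revealed 1 new [(3,1)] -> total=17
Click 3 (6,6) count=1: revealed 1 new [(6,6)] -> total=18

Answer: 18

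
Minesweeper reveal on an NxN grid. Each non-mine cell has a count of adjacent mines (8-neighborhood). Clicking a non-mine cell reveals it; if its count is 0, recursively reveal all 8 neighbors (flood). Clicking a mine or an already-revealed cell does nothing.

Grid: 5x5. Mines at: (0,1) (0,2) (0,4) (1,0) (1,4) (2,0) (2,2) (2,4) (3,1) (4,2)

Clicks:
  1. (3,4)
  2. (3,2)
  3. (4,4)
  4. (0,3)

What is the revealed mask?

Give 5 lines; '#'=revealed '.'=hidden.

Answer: ...#.
.....
.....
..###
...##

Derivation:
Click 1 (3,4) count=1: revealed 1 new [(3,4)] -> total=1
Click 2 (3,2) count=3: revealed 1 new [(3,2)] -> total=2
Click 3 (4,4) count=0: revealed 3 new [(3,3) (4,3) (4,4)] -> total=5
Click 4 (0,3) count=3: revealed 1 new [(0,3)] -> total=6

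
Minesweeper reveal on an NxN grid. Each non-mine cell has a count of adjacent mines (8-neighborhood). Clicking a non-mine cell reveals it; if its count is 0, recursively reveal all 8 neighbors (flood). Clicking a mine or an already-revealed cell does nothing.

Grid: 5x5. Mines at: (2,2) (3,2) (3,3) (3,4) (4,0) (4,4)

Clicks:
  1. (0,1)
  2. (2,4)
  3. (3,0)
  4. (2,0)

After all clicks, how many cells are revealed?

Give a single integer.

Answer: 16

Derivation:
Click 1 (0,1) count=0: revealed 16 new [(0,0) (0,1) (0,2) (0,3) (0,4) (1,0) (1,1) (1,2) (1,3) (1,4) (2,0) (2,1) (2,3) (2,4) (3,0) (3,1)] -> total=16
Click 2 (2,4) count=2: revealed 0 new [(none)] -> total=16
Click 3 (3,0) count=1: revealed 0 new [(none)] -> total=16
Click 4 (2,0) count=0: revealed 0 new [(none)] -> total=16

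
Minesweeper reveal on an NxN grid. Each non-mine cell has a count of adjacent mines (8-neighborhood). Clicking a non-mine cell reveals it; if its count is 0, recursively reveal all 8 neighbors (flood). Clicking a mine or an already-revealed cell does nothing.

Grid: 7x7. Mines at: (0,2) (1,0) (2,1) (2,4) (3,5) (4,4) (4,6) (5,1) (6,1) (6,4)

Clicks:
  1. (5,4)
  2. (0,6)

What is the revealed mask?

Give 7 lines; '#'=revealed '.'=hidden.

Click 1 (5,4) count=2: revealed 1 new [(5,4)] -> total=1
Click 2 (0,6) count=0: revealed 10 new [(0,3) (0,4) (0,5) (0,6) (1,3) (1,4) (1,5) (1,6) (2,5) (2,6)] -> total=11

Answer: ...####
...####
.....##
.......
.......
....#..
.......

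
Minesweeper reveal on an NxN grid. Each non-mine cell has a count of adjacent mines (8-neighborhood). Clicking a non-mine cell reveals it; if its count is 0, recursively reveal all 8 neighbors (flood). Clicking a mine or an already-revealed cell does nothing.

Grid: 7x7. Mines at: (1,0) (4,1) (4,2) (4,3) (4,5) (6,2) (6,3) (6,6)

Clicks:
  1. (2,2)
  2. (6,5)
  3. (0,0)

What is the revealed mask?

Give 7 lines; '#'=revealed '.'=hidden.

Answer: #######
.######
.######
.######
.......
.......
.....#.

Derivation:
Click 1 (2,2) count=0: revealed 24 new [(0,1) (0,2) (0,3) (0,4) (0,5) (0,6) (1,1) (1,2) (1,3) (1,4) (1,5) (1,6) (2,1) (2,2) (2,3) (2,4) (2,5) (2,6) (3,1) (3,2) (3,3) (3,4) (3,5) (3,6)] -> total=24
Click 2 (6,5) count=1: revealed 1 new [(6,5)] -> total=25
Click 3 (0,0) count=1: revealed 1 new [(0,0)] -> total=26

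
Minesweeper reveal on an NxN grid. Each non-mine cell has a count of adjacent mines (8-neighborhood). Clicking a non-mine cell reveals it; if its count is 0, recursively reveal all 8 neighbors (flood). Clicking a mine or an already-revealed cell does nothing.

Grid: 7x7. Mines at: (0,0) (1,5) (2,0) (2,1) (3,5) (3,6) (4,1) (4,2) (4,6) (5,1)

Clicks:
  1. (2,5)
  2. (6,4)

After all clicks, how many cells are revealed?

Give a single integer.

Click 1 (2,5) count=3: revealed 1 new [(2,5)] -> total=1
Click 2 (6,4) count=0: revealed 13 new [(4,3) (4,4) (4,5) (5,2) (5,3) (5,4) (5,5) (5,6) (6,2) (6,3) (6,4) (6,5) (6,6)] -> total=14

Answer: 14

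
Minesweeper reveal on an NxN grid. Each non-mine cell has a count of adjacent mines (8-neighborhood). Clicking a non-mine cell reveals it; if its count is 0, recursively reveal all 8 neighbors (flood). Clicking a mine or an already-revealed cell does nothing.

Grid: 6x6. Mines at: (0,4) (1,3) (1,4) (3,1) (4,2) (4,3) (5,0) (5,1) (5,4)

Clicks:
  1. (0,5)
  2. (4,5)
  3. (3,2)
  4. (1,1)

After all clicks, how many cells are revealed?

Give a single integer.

Click 1 (0,5) count=2: revealed 1 new [(0,5)] -> total=1
Click 2 (4,5) count=1: revealed 1 new [(4,5)] -> total=2
Click 3 (3,2) count=3: revealed 1 new [(3,2)] -> total=3
Click 4 (1,1) count=0: revealed 9 new [(0,0) (0,1) (0,2) (1,0) (1,1) (1,2) (2,0) (2,1) (2,2)] -> total=12

Answer: 12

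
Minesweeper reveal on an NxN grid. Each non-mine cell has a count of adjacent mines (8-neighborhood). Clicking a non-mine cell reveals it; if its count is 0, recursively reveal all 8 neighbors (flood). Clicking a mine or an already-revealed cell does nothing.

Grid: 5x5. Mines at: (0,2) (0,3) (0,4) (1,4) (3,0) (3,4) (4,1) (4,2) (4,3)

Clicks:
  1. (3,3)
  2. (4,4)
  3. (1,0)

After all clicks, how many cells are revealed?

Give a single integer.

Click 1 (3,3) count=3: revealed 1 new [(3,3)] -> total=1
Click 2 (4,4) count=2: revealed 1 new [(4,4)] -> total=2
Click 3 (1,0) count=0: revealed 6 new [(0,0) (0,1) (1,0) (1,1) (2,0) (2,1)] -> total=8

Answer: 8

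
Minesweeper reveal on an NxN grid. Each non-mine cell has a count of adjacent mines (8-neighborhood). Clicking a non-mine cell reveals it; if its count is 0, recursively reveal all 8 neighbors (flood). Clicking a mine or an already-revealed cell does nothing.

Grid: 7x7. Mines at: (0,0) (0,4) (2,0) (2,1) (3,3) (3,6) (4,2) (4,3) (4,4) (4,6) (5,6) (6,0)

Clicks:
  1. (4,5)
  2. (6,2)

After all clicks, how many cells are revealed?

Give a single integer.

Click 1 (4,5) count=4: revealed 1 new [(4,5)] -> total=1
Click 2 (6,2) count=0: revealed 10 new [(5,1) (5,2) (5,3) (5,4) (5,5) (6,1) (6,2) (6,3) (6,4) (6,5)] -> total=11

Answer: 11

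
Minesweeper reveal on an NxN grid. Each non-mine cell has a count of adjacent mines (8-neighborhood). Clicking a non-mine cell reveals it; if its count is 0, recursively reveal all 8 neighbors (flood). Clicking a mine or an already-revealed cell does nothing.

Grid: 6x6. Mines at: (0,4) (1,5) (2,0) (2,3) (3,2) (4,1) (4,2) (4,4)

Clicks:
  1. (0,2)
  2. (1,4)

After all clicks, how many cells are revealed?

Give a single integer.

Click 1 (0,2) count=0: revealed 8 new [(0,0) (0,1) (0,2) (0,3) (1,0) (1,1) (1,2) (1,3)] -> total=8
Click 2 (1,4) count=3: revealed 1 new [(1,4)] -> total=9

Answer: 9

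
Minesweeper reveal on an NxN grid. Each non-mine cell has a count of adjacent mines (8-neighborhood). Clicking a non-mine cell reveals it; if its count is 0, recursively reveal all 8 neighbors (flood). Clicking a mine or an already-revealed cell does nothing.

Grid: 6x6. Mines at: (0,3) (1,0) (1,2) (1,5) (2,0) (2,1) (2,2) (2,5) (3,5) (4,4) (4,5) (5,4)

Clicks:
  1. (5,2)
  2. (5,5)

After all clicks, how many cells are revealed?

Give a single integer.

Answer: 13

Derivation:
Click 1 (5,2) count=0: revealed 12 new [(3,0) (3,1) (3,2) (3,3) (4,0) (4,1) (4,2) (4,3) (5,0) (5,1) (5,2) (5,3)] -> total=12
Click 2 (5,5) count=3: revealed 1 new [(5,5)] -> total=13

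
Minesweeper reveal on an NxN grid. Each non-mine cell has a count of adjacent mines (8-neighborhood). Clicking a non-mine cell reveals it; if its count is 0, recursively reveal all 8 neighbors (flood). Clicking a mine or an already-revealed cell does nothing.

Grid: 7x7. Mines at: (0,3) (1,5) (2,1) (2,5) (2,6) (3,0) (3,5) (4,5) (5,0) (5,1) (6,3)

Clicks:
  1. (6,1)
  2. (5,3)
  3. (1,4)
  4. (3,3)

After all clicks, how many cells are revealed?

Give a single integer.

Click 1 (6,1) count=2: revealed 1 new [(6,1)] -> total=1
Click 2 (5,3) count=1: revealed 1 new [(5,3)] -> total=2
Click 3 (1,4) count=3: revealed 1 new [(1,4)] -> total=3
Click 4 (3,3) count=0: revealed 13 new [(1,2) (1,3) (2,2) (2,3) (2,4) (3,2) (3,3) (3,4) (4,2) (4,3) (4,4) (5,2) (5,4)] -> total=16

Answer: 16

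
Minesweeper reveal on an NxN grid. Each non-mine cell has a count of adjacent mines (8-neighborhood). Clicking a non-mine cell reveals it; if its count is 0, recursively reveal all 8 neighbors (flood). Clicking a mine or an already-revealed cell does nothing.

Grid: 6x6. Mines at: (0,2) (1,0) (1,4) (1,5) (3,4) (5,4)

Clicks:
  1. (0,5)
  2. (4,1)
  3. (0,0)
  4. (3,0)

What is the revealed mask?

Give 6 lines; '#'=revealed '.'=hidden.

Click 1 (0,5) count=2: revealed 1 new [(0,5)] -> total=1
Click 2 (4,1) count=0: revealed 19 new [(1,1) (1,2) (1,3) (2,0) (2,1) (2,2) (2,3) (3,0) (3,1) (3,2) (3,3) (4,0) (4,1) (4,2) (4,3) (5,0) (5,1) (5,2) (5,3)] -> total=20
Click 3 (0,0) count=1: revealed 1 new [(0,0)] -> total=21
Click 4 (3,0) count=0: revealed 0 new [(none)] -> total=21

Answer: #....#
.###..
####..
####..
####..
####..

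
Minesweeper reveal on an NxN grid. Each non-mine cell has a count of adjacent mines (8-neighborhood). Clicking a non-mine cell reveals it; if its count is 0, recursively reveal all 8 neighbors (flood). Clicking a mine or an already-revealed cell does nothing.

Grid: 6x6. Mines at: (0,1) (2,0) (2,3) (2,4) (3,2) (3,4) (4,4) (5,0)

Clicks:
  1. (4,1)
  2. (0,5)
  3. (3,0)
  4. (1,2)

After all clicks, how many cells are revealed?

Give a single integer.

Answer: 10

Derivation:
Click 1 (4,1) count=2: revealed 1 new [(4,1)] -> total=1
Click 2 (0,5) count=0: revealed 8 new [(0,2) (0,3) (0,4) (0,5) (1,2) (1,3) (1,4) (1,5)] -> total=9
Click 3 (3,0) count=1: revealed 1 new [(3,0)] -> total=10
Click 4 (1,2) count=2: revealed 0 new [(none)] -> total=10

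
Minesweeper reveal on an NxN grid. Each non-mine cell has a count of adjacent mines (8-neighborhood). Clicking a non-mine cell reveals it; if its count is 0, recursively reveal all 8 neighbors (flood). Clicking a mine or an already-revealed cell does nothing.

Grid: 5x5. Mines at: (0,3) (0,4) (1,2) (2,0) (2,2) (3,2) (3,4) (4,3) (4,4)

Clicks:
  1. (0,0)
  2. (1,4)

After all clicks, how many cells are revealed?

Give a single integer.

Click 1 (0,0) count=0: revealed 4 new [(0,0) (0,1) (1,0) (1,1)] -> total=4
Click 2 (1,4) count=2: revealed 1 new [(1,4)] -> total=5

Answer: 5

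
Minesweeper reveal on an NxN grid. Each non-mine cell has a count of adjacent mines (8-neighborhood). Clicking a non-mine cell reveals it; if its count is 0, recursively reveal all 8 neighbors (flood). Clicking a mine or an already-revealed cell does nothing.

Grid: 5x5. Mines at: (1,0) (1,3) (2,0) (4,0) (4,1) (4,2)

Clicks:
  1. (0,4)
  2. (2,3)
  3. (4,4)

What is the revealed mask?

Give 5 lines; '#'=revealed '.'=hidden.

Answer: ....#
.....
...##
...##
...##

Derivation:
Click 1 (0,4) count=1: revealed 1 new [(0,4)] -> total=1
Click 2 (2,3) count=1: revealed 1 new [(2,3)] -> total=2
Click 3 (4,4) count=0: revealed 5 new [(2,4) (3,3) (3,4) (4,3) (4,4)] -> total=7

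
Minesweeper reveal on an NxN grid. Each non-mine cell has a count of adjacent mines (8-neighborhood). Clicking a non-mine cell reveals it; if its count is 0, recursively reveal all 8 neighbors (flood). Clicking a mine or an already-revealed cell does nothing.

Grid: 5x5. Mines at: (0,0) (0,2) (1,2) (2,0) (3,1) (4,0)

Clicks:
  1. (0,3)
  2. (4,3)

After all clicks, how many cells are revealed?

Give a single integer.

Click 1 (0,3) count=2: revealed 1 new [(0,3)] -> total=1
Click 2 (4,3) count=0: revealed 12 new [(0,4) (1,3) (1,4) (2,2) (2,3) (2,4) (3,2) (3,3) (3,4) (4,2) (4,3) (4,4)] -> total=13

Answer: 13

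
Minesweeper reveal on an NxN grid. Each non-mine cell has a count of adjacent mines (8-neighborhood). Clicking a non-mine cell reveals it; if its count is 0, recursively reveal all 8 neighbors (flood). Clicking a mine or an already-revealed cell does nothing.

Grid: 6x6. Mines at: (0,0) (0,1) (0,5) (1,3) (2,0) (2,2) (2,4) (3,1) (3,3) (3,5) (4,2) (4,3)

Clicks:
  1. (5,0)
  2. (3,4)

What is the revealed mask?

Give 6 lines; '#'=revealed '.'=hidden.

Click 1 (5,0) count=0: revealed 4 new [(4,0) (4,1) (5,0) (5,1)] -> total=4
Click 2 (3,4) count=4: revealed 1 new [(3,4)] -> total=5

Answer: ......
......
......
....#.
##....
##....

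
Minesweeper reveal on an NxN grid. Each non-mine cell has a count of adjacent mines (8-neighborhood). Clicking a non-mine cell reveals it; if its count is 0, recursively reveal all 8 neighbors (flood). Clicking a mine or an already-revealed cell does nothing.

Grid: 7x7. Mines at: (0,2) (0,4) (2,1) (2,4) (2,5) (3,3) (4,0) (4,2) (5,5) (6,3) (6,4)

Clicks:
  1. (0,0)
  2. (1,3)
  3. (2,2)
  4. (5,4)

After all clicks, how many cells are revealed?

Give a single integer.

Answer: 7

Derivation:
Click 1 (0,0) count=0: revealed 4 new [(0,0) (0,1) (1,0) (1,1)] -> total=4
Click 2 (1,3) count=3: revealed 1 new [(1,3)] -> total=5
Click 3 (2,2) count=2: revealed 1 new [(2,2)] -> total=6
Click 4 (5,4) count=3: revealed 1 new [(5,4)] -> total=7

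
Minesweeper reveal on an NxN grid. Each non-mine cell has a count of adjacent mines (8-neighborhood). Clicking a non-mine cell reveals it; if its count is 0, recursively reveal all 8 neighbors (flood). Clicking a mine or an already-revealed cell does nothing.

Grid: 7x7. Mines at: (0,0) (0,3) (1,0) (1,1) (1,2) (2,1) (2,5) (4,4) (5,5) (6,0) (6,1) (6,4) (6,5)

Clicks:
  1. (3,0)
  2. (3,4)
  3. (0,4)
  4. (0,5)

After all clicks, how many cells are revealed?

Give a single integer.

Click 1 (3,0) count=1: revealed 1 new [(3,0)] -> total=1
Click 2 (3,4) count=2: revealed 1 new [(3,4)] -> total=2
Click 3 (0,4) count=1: revealed 1 new [(0,4)] -> total=3
Click 4 (0,5) count=0: revealed 5 new [(0,5) (0,6) (1,4) (1,5) (1,6)] -> total=8

Answer: 8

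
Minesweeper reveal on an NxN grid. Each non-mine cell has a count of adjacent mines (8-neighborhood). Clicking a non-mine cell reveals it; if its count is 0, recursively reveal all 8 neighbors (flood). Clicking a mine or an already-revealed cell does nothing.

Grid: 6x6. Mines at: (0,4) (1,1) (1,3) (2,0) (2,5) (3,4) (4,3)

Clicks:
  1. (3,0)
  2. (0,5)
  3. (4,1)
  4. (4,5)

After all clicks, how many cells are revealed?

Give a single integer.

Click 1 (3,0) count=1: revealed 1 new [(3,0)] -> total=1
Click 2 (0,5) count=1: revealed 1 new [(0,5)] -> total=2
Click 3 (4,1) count=0: revealed 8 new [(3,1) (3,2) (4,0) (4,1) (4,2) (5,0) (5,1) (5,2)] -> total=10
Click 4 (4,5) count=1: revealed 1 new [(4,5)] -> total=11

Answer: 11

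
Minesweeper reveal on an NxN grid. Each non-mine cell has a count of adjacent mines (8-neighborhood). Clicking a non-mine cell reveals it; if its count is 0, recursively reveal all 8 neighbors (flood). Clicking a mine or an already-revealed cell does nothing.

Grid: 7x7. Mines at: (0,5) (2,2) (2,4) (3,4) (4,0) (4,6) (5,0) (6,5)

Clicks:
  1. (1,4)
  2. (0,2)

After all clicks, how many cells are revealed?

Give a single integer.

Answer: 14

Derivation:
Click 1 (1,4) count=2: revealed 1 new [(1,4)] -> total=1
Click 2 (0,2) count=0: revealed 13 new [(0,0) (0,1) (0,2) (0,3) (0,4) (1,0) (1,1) (1,2) (1,3) (2,0) (2,1) (3,0) (3,1)] -> total=14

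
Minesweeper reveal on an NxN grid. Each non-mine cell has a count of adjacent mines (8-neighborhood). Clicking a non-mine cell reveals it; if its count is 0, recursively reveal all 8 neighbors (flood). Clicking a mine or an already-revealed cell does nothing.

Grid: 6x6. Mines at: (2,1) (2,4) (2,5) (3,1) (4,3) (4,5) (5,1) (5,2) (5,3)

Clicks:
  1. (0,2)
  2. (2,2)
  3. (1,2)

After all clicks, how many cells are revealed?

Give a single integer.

Click 1 (0,2) count=0: revealed 12 new [(0,0) (0,1) (0,2) (0,3) (0,4) (0,5) (1,0) (1,1) (1,2) (1,3) (1,4) (1,5)] -> total=12
Click 2 (2,2) count=2: revealed 1 new [(2,2)] -> total=13
Click 3 (1,2) count=1: revealed 0 new [(none)] -> total=13

Answer: 13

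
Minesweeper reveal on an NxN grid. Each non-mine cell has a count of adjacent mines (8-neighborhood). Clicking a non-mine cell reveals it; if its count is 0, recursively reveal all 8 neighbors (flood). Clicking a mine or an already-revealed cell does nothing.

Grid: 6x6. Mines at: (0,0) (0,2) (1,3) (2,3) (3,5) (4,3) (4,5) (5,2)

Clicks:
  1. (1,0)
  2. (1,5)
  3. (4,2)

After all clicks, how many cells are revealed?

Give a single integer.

Click 1 (1,0) count=1: revealed 1 new [(1,0)] -> total=1
Click 2 (1,5) count=0: revealed 6 new [(0,4) (0,5) (1,4) (1,5) (2,4) (2,5)] -> total=7
Click 3 (4,2) count=2: revealed 1 new [(4,2)] -> total=8

Answer: 8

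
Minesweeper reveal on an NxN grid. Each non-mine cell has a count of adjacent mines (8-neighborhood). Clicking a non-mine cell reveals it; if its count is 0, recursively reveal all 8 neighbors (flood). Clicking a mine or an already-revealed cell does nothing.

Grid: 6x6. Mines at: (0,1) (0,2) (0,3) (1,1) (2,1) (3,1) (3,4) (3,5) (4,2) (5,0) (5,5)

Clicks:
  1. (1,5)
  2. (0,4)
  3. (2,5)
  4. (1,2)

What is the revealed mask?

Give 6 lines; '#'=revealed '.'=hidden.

Click 1 (1,5) count=0: revealed 6 new [(0,4) (0,5) (1,4) (1,5) (2,4) (2,5)] -> total=6
Click 2 (0,4) count=1: revealed 0 new [(none)] -> total=6
Click 3 (2,5) count=2: revealed 0 new [(none)] -> total=6
Click 4 (1,2) count=5: revealed 1 new [(1,2)] -> total=7

Answer: ....##
..#.##
....##
......
......
......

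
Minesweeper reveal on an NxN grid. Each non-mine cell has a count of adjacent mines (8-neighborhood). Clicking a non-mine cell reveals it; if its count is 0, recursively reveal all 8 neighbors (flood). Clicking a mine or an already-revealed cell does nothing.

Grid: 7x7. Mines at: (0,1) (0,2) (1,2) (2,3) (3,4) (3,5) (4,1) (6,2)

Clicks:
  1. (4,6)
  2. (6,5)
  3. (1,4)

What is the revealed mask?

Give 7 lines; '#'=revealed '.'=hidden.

Answer: .......
....#..
.......
.......
...####
...####
...####

Derivation:
Click 1 (4,6) count=1: revealed 1 new [(4,6)] -> total=1
Click 2 (6,5) count=0: revealed 11 new [(4,3) (4,4) (4,5) (5,3) (5,4) (5,5) (5,6) (6,3) (6,4) (6,5) (6,6)] -> total=12
Click 3 (1,4) count=1: revealed 1 new [(1,4)] -> total=13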